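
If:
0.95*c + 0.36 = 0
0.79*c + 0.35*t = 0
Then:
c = -0.38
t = 0.86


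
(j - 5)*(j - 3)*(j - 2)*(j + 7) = j^4 - 3*j^3 - 39*j^2 + 187*j - 210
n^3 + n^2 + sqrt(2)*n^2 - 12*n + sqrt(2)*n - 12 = (n + 1)*(n - 2*sqrt(2))*(n + 3*sqrt(2))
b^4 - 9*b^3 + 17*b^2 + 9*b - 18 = (b - 6)*(b - 3)*(b - 1)*(b + 1)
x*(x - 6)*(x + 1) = x^3 - 5*x^2 - 6*x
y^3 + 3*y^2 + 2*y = y*(y + 1)*(y + 2)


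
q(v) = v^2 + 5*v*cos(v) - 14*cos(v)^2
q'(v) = -5*v*sin(v) + 2*v + 28*sin(v)*cos(v) + 5*cos(v)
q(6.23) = 55.96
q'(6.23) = 17.62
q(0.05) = -13.71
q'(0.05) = 6.48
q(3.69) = -12.32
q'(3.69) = 25.19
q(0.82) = -3.05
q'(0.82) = 16.02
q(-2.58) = 7.55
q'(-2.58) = -3.64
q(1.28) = 2.32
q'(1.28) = 5.55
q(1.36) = 2.66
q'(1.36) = 2.85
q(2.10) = -4.46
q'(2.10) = -19.59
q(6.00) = 51.90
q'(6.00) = 17.67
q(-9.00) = 110.38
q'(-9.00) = -30.59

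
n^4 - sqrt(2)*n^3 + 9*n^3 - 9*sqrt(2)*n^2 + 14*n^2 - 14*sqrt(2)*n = n*(n + 2)*(n + 7)*(n - sqrt(2))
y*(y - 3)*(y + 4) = y^3 + y^2 - 12*y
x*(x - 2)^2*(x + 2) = x^4 - 2*x^3 - 4*x^2 + 8*x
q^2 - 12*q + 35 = (q - 7)*(q - 5)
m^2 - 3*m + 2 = (m - 2)*(m - 1)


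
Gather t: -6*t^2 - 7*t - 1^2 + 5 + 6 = -6*t^2 - 7*t + 10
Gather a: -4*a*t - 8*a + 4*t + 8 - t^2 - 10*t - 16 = a*(-4*t - 8) - t^2 - 6*t - 8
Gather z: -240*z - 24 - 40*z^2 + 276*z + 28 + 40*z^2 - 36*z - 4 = 0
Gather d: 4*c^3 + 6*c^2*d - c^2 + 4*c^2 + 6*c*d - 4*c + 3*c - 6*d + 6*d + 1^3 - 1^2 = 4*c^3 + 3*c^2 - c + d*(6*c^2 + 6*c)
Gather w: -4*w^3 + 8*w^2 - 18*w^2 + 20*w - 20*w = -4*w^3 - 10*w^2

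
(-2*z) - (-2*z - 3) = 3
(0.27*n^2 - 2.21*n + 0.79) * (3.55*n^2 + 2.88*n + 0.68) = 0.9585*n^4 - 7.0679*n^3 - 3.3767*n^2 + 0.7724*n + 0.5372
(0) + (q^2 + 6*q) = q^2 + 6*q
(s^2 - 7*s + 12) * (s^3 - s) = s^5 - 7*s^4 + 11*s^3 + 7*s^2 - 12*s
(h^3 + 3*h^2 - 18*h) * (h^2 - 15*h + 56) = h^5 - 12*h^4 - 7*h^3 + 438*h^2 - 1008*h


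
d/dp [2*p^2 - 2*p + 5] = 4*p - 2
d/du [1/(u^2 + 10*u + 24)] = 2*(-u - 5)/(u^2 + 10*u + 24)^2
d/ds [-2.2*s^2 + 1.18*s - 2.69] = 1.18 - 4.4*s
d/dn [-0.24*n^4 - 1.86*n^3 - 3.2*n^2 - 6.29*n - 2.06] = -0.96*n^3 - 5.58*n^2 - 6.4*n - 6.29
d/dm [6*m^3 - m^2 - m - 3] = 18*m^2 - 2*m - 1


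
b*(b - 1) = b^2 - b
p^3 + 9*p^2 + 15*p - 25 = (p - 1)*(p + 5)^2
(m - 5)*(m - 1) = m^2 - 6*m + 5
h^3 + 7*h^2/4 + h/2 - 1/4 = (h - 1/4)*(h + 1)^2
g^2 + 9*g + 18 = (g + 3)*(g + 6)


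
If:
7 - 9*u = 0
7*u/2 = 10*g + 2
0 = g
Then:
No Solution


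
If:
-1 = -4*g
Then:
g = 1/4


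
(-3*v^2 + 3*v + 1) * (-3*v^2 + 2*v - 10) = 9*v^4 - 15*v^3 + 33*v^2 - 28*v - 10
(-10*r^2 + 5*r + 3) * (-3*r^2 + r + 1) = 30*r^4 - 25*r^3 - 14*r^2 + 8*r + 3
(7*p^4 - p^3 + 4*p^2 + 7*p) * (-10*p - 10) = -70*p^5 - 60*p^4 - 30*p^3 - 110*p^2 - 70*p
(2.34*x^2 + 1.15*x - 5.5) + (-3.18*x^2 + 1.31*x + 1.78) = -0.84*x^2 + 2.46*x - 3.72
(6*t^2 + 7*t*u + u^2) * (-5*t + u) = -30*t^3 - 29*t^2*u + 2*t*u^2 + u^3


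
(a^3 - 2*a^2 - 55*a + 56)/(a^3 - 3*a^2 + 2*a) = (a^2 - a - 56)/(a*(a - 2))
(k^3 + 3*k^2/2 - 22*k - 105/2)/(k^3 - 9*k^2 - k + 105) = (k + 7/2)/(k - 7)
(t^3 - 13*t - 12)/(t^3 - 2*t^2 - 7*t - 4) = (t + 3)/(t + 1)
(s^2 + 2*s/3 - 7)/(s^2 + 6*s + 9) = (s - 7/3)/(s + 3)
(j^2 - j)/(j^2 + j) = (j - 1)/(j + 1)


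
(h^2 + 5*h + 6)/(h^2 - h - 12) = (h + 2)/(h - 4)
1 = 1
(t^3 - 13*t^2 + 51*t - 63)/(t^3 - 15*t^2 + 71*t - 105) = (t - 3)/(t - 5)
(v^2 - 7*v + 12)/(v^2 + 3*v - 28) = (v - 3)/(v + 7)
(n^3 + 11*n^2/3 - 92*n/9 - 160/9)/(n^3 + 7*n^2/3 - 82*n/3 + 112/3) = (3*n^2 + 19*n + 20)/(3*(n^2 + 5*n - 14))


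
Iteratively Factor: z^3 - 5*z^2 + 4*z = (z - 4)*(z^2 - z) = (z - 4)*(z - 1)*(z)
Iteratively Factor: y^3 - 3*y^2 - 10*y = (y + 2)*(y^2 - 5*y) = (y - 5)*(y + 2)*(y)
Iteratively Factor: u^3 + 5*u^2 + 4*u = (u + 4)*(u^2 + u) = (u + 1)*(u + 4)*(u)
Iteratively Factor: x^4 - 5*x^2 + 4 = (x - 1)*(x^3 + x^2 - 4*x - 4) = (x - 2)*(x - 1)*(x^2 + 3*x + 2) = (x - 2)*(x - 1)*(x + 2)*(x + 1)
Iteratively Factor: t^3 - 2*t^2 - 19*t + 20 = (t + 4)*(t^2 - 6*t + 5) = (t - 1)*(t + 4)*(t - 5)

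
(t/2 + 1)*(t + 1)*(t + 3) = t^3/2 + 3*t^2 + 11*t/2 + 3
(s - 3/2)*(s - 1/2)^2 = s^3 - 5*s^2/2 + 7*s/4 - 3/8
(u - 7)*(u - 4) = u^2 - 11*u + 28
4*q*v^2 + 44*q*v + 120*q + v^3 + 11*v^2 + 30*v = (4*q + v)*(v + 5)*(v + 6)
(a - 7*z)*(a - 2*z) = a^2 - 9*a*z + 14*z^2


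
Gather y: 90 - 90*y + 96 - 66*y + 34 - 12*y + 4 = 224 - 168*y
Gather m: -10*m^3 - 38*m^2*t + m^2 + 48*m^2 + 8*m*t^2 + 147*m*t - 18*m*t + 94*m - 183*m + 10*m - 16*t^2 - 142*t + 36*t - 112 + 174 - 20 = -10*m^3 + m^2*(49 - 38*t) + m*(8*t^2 + 129*t - 79) - 16*t^2 - 106*t + 42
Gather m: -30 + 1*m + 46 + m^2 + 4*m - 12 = m^2 + 5*m + 4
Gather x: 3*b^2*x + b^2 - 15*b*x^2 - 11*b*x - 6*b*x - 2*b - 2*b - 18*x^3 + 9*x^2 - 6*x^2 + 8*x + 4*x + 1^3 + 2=b^2 - 4*b - 18*x^3 + x^2*(3 - 15*b) + x*(3*b^2 - 17*b + 12) + 3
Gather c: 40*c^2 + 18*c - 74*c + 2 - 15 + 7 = 40*c^2 - 56*c - 6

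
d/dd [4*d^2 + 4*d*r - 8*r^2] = 8*d + 4*r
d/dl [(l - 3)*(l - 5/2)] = 2*l - 11/2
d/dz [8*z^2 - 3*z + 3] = 16*z - 3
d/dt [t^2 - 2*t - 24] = 2*t - 2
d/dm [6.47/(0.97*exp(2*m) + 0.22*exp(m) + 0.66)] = (-12.5518*exp(m) - 1.4234)*exp(m)/(0.97*exp(2*m) + 0.22*exp(m) + 0.66)^2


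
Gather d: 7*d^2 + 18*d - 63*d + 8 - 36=7*d^2 - 45*d - 28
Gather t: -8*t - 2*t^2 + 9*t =-2*t^2 + t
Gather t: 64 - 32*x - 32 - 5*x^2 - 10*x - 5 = -5*x^2 - 42*x + 27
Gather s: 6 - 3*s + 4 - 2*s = 10 - 5*s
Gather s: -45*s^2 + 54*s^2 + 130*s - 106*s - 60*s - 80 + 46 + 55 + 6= 9*s^2 - 36*s + 27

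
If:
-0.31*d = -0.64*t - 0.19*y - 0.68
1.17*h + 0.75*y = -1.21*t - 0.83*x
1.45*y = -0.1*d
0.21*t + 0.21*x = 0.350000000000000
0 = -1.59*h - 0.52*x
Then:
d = 0.19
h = -0.86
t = -0.96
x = 2.63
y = -0.01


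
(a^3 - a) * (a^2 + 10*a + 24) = a^5 + 10*a^4 + 23*a^3 - 10*a^2 - 24*a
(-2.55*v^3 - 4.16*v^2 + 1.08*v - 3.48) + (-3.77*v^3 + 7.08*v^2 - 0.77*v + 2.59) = -6.32*v^3 + 2.92*v^2 + 0.31*v - 0.89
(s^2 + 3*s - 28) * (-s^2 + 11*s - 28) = -s^4 + 8*s^3 + 33*s^2 - 392*s + 784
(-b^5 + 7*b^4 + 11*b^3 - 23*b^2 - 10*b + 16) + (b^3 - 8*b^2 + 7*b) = -b^5 + 7*b^4 + 12*b^3 - 31*b^2 - 3*b + 16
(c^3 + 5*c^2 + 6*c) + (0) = c^3 + 5*c^2 + 6*c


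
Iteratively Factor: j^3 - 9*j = (j)*(j^2 - 9) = j*(j - 3)*(j + 3)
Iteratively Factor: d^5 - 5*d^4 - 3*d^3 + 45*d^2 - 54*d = (d - 2)*(d^4 - 3*d^3 - 9*d^2 + 27*d) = d*(d - 2)*(d^3 - 3*d^2 - 9*d + 27) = d*(d - 3)*(d - 2)*(d^2 - 9) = d*(d - 3)^2*(d - 2)*(d + 3)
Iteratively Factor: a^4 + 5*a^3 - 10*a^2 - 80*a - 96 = (a + 2)*(a^3 + 3*a^2 - 16*a - 48) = (a - 4)*(a + 2)*(a^2 + 7*a + 12) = (a - 4)*(a + 2)*(a + 4)*(a + 3)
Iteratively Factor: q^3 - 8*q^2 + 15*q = (q)*(q^2 - 8*q + 15) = q*(q - 5)*(q - 3)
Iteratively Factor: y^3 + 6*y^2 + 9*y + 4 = (y + 4)*(y^2 + 2*y + 1) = (y + 1)*(y + 4)*(y + 1)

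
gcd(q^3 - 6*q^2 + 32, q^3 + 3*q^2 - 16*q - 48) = q - 4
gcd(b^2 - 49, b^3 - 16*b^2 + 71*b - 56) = b - 7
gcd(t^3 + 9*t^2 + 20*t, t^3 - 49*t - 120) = t + 5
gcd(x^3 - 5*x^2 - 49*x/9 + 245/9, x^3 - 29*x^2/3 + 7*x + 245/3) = x^2 - 8*x/3 - 35/3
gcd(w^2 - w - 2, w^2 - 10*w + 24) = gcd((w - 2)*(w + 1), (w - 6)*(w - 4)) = 1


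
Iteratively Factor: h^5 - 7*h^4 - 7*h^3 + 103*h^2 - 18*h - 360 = (h + 2)*(h^4 - 9*h^3 + 11*h^2 + 81*h - 180) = (h - 3)*(h + 2)*(h^3 - 6*h^2 - 7*h + 60) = (h - 3)*(h + 2)*(h + 3)*(h^2 - 9*h + 20) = (h - 4)*(h - 3)*(h + 2)*(h + 3)*(h - 5)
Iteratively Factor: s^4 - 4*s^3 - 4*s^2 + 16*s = (s + 2)*(s^3 - 6*s^2 + 8*s) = (s - 2)*(s + 2)*(s^2 - 4*s) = s*(s - 2)*(s + 2)*(s - 4)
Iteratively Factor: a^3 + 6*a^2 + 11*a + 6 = (a + 1)*(a^2 + 5*a + 6) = (a + 1)*(a + 2)*(a + 3)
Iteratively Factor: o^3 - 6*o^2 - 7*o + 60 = (o + 3)*(o^2 - 9*o + 20) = (o - 5)*(o + 3)*(o - 4)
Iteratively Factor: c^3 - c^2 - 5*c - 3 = (c + 1)*(c^2 - 2*c - 3) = (c - 3)*(c + 1)*(c + 1)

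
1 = 1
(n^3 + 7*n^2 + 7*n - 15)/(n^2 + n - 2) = (n^2 + 8*n + 15)/(n + 2)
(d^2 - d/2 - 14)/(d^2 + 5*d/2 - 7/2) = (d - 4)/(d - 1)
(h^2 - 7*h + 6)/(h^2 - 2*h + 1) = (h - 6)/(h - 1)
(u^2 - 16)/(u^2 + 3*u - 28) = (u + 4)/(u + 7)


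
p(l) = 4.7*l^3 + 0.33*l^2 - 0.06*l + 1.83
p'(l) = 14.1*l^2 + 0.66*l - 0.06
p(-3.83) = -257.15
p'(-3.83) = 204.24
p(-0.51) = 1.32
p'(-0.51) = 3.27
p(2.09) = 46.05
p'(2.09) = 62.91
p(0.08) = 1.83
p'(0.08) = 0.08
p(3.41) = 191.83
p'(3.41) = 166.15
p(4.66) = 484.33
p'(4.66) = 309.21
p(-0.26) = 1.79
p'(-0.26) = 0.72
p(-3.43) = -183.74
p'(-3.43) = 163.56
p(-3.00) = -121.92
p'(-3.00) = 124.86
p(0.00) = 1.83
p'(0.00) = -0.06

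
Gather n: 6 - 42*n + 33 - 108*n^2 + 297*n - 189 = -108*n^2 + 255*n - 150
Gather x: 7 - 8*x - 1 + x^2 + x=x^2 - 7*x + 6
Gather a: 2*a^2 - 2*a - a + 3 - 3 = 2*a^2 - 3*a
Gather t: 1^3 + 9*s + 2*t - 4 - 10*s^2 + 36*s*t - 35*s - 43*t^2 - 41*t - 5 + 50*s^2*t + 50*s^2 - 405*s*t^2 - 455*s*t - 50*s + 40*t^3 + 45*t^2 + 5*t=40*s^2 - 76*s + 40*t^3 + t^2*(2 - 405*s) + t*(50*s^2 - 419*s - 34) - 8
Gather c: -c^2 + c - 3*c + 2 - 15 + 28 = -c^2 - 2*c + 15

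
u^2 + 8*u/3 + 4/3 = (u + 2/3)*(u + 2)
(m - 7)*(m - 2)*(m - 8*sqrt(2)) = m^3 - 8*sqrt(2)*m^2 - 9*m^2 + 14*m + 72*sqrt(2)*m - 112*sqrt(2)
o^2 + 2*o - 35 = (o - 5)*(o + 7)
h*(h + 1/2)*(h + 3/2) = h^3 + 2*h^2 + 3*h/4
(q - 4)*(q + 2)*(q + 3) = q^3 + q^2 - 14*q - 24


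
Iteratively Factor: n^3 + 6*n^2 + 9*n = (n)*(n^2 + 6*n + 9) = n*(n + 3)*(n + 3)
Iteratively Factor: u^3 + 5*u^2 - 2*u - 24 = (u + 4)*(u^2 + u - 6) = (u + 3)*(u + 4)*(u - 2)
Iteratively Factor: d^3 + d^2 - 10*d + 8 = (d - 1)*(d^2 + 2*d - 8) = (d - 1)*(d + 4)*(d - 2)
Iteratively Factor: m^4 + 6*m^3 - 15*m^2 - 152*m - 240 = (m + 3)*(m^3 + 3*m^2 - 24*m - 80) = (m + 3)*(m + 4)*(m^2 - m - 20) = (m - 5)*(m + 3)*(m + 4)*(m + 4)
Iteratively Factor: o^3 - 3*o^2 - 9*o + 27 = (o + 3)*(o^2 - 6*o + 9) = (o - 3)*(o + 3)*(o - 3)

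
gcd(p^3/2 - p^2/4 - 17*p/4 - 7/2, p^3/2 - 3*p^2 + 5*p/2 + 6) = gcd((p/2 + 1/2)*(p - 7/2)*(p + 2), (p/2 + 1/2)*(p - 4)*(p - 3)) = p + 1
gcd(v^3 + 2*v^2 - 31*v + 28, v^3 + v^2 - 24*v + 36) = 1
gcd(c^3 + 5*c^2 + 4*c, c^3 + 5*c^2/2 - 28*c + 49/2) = 1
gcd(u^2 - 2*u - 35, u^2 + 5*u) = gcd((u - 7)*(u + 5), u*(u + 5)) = u + 5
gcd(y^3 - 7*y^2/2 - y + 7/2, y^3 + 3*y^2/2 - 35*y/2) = y - 7/2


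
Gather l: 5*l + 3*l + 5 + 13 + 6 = 8*l + 24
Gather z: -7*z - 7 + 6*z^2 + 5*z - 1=6*z^2 - 2*z - 8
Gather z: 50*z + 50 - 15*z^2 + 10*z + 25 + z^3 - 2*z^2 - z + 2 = z^3 - 17*z^2 + 59*z + 77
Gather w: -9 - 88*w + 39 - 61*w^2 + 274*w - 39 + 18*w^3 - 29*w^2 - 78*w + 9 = 18*w^3 - 90*w^2 + 108*w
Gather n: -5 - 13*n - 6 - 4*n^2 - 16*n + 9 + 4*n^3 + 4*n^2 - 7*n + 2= 4*n^3 - 36*n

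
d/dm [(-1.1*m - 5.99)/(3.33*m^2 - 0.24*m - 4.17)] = (3.663*m^2 + 39.8934*m + 3.1494)/(11.0889*m^4 - 1.5984*m^3 - 27.7146*m^2 + 2.0016*m + 17.3889)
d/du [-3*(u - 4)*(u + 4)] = -6*u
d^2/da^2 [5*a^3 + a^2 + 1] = 30*a + 2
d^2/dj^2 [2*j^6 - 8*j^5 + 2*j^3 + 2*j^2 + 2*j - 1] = 60*j^4 - 160*j^3 + 12*j + 4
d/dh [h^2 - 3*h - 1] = 2*h - 3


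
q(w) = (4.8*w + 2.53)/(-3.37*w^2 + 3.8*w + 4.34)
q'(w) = (4.8*w + 2.53)*(6.74*w - 3.8)/(-3.37*w^2 + 3.8*w + 4.34)^2 + 4.8/(-3.37*w^2 + 3.8*w + 4.34)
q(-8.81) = 0.14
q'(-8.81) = 0.01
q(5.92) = -0.34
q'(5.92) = 0.08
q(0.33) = 0.79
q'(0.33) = 0.68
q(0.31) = 0.77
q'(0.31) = 0.67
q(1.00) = 1.54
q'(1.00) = 1.95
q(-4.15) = 0.25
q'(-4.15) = 0.05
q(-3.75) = 0.27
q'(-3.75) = 0.05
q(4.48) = -0.52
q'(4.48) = 0.19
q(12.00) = -0.14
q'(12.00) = 0.01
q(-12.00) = 0.10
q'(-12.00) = 0.01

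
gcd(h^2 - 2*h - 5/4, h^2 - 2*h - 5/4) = h^2 - 2*h - 5/4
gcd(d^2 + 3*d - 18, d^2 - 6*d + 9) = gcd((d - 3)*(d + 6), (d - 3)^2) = d - 3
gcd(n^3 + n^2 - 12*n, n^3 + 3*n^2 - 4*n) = n^2 + 4*n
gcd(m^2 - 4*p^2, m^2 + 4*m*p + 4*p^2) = m + 2*p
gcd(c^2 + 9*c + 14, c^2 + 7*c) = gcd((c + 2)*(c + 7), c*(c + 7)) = c + 7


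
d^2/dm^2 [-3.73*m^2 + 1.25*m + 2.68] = -7.46000000000000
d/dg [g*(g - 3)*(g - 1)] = 3*g^2 - 8*g + 3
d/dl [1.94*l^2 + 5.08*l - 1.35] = 3.88*l + 5.08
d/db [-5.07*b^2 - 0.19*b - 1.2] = -10.14*b - 0.19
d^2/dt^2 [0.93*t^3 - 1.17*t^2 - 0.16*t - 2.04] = 5.58*t - 2.34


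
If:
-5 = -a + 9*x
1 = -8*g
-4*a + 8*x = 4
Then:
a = -19/7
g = -1/8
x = -6/7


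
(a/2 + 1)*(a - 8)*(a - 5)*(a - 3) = a^4/2 - 7*a^3 + 47*a^2/2 + 19*a - 120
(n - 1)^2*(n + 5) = n^3 + 3*n^2 - 9*n + 5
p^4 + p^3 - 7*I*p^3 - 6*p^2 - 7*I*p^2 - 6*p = p*(p + 1)*(p - 6*I)*(p - I)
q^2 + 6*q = q*(q + 6)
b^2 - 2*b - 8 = (b - 4)*(b + 2)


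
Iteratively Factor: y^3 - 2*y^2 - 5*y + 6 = (y - 1)*(y^2 - y - 6) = (y - 3)*(y - 1)*(y + 2)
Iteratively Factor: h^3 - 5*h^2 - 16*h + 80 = (h + 4)*(h^2 - 9*h + 20) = (h - 4)*(h + 4)*(h - 5)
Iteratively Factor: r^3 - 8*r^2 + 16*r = (r - 4)*(r^2 - 4*r) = r*(r - 4)*(r - 4)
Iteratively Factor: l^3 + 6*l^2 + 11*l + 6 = (l + 2)*(l^2 + 4*l + 3) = (l + 1)*(l + 2)*(l + 3)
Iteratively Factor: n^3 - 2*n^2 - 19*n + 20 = (n + 4)*(n^2 - 6*n + 5) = (n - 1)*(n + 4)*(n - 5)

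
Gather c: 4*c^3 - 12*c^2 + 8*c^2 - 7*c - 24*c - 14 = 4*c^3 - 4*c^2 - 31*c - 14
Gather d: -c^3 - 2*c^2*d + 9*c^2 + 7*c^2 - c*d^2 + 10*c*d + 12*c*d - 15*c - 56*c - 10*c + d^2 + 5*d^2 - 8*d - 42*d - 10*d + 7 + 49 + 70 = -c^3 + 16*c^2 - 81*c + d^2*(6 - c) + d*(-2*c^2 + 22*c - 60) + 126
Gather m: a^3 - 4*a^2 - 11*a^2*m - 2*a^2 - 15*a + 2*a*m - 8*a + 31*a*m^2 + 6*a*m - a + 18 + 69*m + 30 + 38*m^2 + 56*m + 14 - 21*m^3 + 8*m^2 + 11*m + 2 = a^3 - 6*a^2 - 24*a - 21*m^3 + m^2*(31*a + 46) + m*(-11*a^2 + 8*a + 136) + 64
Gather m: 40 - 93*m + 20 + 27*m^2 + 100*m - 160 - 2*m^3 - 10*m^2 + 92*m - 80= -2*m^3 + 17*m^2 + 99*m - 180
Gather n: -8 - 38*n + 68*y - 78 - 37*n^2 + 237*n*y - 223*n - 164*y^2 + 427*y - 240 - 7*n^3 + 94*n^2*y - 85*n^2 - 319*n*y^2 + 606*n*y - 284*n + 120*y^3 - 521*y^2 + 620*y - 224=-7*n^3 + n^2*(94*y - 122) + n*(-319*y^2 + 843*y - 545) + 120*y^3 - 685*y^2 + 1115*y - 550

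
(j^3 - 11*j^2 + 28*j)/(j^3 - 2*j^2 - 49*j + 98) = j*(j - 4)/(j^2 + 5*j - 14)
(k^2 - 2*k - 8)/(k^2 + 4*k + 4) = (k - 4)/(k + 2)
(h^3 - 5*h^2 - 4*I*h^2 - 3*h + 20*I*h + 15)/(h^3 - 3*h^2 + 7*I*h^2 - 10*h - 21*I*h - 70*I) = (h^2 - 4*I*h - 3)/(h^2 + h*(2 + 7*I) + 14*I)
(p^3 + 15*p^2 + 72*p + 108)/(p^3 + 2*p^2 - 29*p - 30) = (p^2 + 9*p + 18)/(p^2 - 4*p - 5)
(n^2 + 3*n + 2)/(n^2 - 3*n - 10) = (n + 1)/(n - 5)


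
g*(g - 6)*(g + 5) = g^3 - g^2 - 30*g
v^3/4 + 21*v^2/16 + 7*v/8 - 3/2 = (v/4 + 1)*(v - 3/4)*(v + 2)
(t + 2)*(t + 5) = t^2 + 7*t + 10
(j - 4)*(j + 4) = j^2 - 16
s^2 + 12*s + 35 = (s + 5)*(s + 7)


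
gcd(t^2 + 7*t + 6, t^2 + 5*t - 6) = t + 6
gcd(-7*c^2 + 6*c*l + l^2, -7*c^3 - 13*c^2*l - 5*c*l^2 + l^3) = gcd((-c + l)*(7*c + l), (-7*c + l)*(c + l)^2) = 1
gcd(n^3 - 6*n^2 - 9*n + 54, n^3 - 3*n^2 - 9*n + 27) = n^2 - 9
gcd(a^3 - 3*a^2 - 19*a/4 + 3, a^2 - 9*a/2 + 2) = a^2 - 9*a/2 + 2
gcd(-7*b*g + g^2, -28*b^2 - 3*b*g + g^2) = 7*b - g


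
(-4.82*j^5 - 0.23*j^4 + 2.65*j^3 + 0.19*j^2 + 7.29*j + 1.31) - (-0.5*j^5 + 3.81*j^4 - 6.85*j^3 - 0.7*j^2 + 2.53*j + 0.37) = -4.32*j^5 - 4.04*j^4 + 9.5*j^3 + 0.89*j^2 + 4.76*j + 0.94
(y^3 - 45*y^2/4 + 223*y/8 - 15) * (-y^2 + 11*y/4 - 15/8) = -y^5 + 14*y^4 - 971*y^3/16 + 451*y^2/4 - 5985*y/64 + 225/8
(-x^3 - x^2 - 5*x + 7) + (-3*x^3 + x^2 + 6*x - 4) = -4*x^3 + x + 3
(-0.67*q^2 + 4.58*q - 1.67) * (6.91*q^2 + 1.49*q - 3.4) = -4.6297*q^4 + 30.6495*q^3 - 2.4375*q^2 - 18.0603*q + 5.678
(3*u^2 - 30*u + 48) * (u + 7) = 3*u^3 - 9*u^2 - 162*u + 336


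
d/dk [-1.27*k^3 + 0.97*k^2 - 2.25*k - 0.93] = -3.81*k^2 + 1.94*k - 2.25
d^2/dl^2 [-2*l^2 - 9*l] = -4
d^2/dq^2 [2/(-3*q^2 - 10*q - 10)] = 4*(9*q^2 + 30*q - 4*(3*q + 5)^2 + 30)/(3*q^2 + 10*q + 10)^3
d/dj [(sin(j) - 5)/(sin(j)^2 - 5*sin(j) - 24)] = (10*sin(j) + cos(j)^2 - 50)*cos(j)/((sin(j) - 8)^2*(sin(j) + 3)^2)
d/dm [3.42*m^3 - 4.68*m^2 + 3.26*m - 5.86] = 10.26*m^2 - 9.36*m + 3.26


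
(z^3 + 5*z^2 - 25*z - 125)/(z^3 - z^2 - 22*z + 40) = (z^2 - 25)/(z^2 - 6*z + 8)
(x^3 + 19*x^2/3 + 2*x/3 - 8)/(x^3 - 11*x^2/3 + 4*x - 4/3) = (3*x^2 + 22*x + 24)/(3*x^2 - 8*x + 4)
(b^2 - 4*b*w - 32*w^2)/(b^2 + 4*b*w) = (b - 8*w)/b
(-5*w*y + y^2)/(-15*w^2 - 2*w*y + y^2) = y/(3*w + y)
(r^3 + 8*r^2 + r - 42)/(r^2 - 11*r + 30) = (r^3 + 8*r^2 + r - 42)/(r^2 - 11*r + 30)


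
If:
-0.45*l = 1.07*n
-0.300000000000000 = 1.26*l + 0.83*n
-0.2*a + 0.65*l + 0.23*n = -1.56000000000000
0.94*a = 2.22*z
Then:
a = 6.89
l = -0.33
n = 0.14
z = 2.92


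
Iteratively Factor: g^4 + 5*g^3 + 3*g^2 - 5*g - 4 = (g + 4)*(g^3 + g^2 - g - 1) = (g + 1)*(g + 4)*(g^2 - 1) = (g + 1)^2*(g + 4)*(g - 1)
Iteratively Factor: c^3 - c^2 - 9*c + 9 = (c + 3)*(c^2 - 4*c + 3) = (c - 3)*(c + 3)*(c - 1)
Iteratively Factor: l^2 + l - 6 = (l - 2)*(l + 3)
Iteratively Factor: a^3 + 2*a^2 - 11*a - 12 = (a - 3)*(a^2 + 5*a + 4) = (a - 3)*(a + 1)*(a + 4)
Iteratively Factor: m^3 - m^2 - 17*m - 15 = (m - 5)*(m^2 + 4*m + 3) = (m - 5)*(m + 1)*(m + 3)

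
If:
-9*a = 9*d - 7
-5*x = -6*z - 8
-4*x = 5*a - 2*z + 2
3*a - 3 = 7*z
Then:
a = -36/31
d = 541/279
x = 106/217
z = -201/217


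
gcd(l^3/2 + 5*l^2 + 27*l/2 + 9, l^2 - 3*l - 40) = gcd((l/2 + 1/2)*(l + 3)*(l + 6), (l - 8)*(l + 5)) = 1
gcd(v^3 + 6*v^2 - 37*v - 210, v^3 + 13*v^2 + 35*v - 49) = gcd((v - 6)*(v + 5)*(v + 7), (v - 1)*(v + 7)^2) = v + 7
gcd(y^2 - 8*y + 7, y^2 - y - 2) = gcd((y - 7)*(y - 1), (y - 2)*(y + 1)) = 1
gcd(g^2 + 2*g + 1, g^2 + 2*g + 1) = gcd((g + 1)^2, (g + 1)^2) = g^2 + 2*g + 1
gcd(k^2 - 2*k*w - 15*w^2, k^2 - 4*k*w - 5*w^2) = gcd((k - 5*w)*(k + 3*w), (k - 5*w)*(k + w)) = -k + 5*w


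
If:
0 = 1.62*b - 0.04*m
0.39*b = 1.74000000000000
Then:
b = 4.46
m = 180.69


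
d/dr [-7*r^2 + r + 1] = 1 - 14*r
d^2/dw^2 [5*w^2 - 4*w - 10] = 10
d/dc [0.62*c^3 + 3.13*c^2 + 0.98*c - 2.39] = 1.86*c^2 + 6.26*c + 0.98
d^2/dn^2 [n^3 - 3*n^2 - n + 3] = 6*n - 6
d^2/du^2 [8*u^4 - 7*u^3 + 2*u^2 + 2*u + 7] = 96*u^2 - 42*u + 4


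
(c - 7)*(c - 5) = c^2 - 12*c + 35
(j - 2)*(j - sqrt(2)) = j^2 - 2*j - sqrt(2)*j + 2*sqrt(2)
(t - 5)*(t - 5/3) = t^2 - 20*t/3 + 25/3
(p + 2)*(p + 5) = p^2 + 7*p + 10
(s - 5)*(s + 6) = s^2 + s - 30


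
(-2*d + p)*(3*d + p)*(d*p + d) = -6*d^3*p - 6*d^3 + d^2*p^2 + d^2*p + d*p^3 + d*p^2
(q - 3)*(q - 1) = q^2 - 4*q + 3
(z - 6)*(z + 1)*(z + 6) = z^3 + z^2 - 36*z - 36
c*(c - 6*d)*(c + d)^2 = c^4 - 4*c^3*d - 11*c^2*d^2 - 6*c*d^3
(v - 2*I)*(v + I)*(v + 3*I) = v^3 + 2*I*v^2 + 5*v + 6*I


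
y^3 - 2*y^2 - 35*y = y*(y - 7)*(y + 5)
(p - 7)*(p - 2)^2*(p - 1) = p^4 - 12*p^3 + 43*p^2 - 60*p + 28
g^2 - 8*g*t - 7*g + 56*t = (g - 7)*(g - 8*t)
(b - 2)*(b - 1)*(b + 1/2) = b^3 - 5*b^2/2 + b/2 + 1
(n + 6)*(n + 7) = n^2 + 13*n + 42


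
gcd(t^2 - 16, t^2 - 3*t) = 1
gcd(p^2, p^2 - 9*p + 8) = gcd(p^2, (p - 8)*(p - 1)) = 1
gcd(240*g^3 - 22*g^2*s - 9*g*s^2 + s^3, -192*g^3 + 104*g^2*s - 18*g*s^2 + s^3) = 48*g^2 - 14*g*s + s^2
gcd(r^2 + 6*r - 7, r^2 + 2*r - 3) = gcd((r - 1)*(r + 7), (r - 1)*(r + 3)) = r - 1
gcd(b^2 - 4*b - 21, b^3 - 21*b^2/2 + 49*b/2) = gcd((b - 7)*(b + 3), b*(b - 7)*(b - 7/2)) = b - 7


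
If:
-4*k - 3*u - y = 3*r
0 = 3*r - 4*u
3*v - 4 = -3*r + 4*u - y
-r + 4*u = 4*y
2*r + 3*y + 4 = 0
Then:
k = 23/14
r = -8/7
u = -6/7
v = 32/21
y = -4/7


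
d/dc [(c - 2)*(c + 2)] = 2*c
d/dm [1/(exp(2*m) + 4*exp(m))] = 2*(-exp(m) - 2)*exp(-m)/(exp(m) + 4)^2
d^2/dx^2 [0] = 0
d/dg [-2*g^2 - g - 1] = -4*g - 1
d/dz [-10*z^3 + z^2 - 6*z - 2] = -30*z^2 + 2*z - 6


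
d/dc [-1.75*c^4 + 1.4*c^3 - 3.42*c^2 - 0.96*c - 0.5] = -7.0*c^3 + 4.2*c^2 - 6.84*c - 0.96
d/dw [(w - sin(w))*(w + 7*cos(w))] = -(w - sin(w))*(7*sin(w) - 1) - (w + 7*cos(w))*(cos(w) - 1)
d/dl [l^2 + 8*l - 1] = 2*l + 8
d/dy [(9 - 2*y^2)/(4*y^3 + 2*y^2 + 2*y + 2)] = (4*y^4 - 56*y^2 - 22*y - 9)/(2*(4*y^6 + 4*y^5 + 5*y^4 + 6*y^3 + 3*y^2 + 2*y + 1))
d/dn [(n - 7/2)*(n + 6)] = 2*n + 5/2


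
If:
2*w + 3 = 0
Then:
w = -3/2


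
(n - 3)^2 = n^2 - 6*n + 9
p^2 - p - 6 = (p - 3)*(p + 2)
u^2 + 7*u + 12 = (u + 3)*(u + 4)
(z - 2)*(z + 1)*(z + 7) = z^3 + 6*z^2 - 9*z - 14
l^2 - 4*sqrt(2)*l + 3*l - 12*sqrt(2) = (l + 3)*(l - 4*sqrt(2))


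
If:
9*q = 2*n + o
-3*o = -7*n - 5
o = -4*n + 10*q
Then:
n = 5/41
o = 80/41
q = 10/41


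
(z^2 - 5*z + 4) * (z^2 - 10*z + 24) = z^4 - 15*z^3 + 78*z^2 - 160*z + 96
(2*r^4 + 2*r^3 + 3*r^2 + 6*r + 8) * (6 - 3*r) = -6*r^5 + 6*r^4 + 3*r^3 + 12*r + 48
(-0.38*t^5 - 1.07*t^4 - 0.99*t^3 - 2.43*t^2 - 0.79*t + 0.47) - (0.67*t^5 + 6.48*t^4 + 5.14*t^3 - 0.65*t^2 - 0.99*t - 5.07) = -1.05*t^5 - 7.55*t^4 - 6.13*t^3 - 1.78*t^2 + 0.2*t + 5.54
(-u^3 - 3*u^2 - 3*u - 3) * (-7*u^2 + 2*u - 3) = 7*u^5 + 19*u^4 + 18*u^3 + 24*u^2 + 3*u + 9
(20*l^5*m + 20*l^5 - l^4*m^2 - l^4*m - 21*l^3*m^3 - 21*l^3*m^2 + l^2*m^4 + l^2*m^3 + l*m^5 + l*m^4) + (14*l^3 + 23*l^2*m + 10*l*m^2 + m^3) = 20*l^5*m + 20*l^5 - l^4*m^2 - l^4*m - 21*l^3*m^3 - 21*l^3*m^2 + 14*l^3 + l^2*m^4 + l^2*m^3 + 23*l^2*m + l*m^5 + l*m^4 + 10*l*m^2 + m^3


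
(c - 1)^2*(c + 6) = c^3 + 4*c^2 - 11*c + 6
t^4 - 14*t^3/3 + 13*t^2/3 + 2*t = t*(t - 3)*(t - 2)*(t + 1/3)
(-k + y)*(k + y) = -k^2 + y^2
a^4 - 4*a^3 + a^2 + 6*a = a*(a - 3)*(a - 2)*(a + 1)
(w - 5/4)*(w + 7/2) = w^2 + 9*w/4 - 35/8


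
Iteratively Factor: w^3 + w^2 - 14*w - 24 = (w + 2)*(w^2 - w - 12) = (w + 2)*(w + 3)*(w - 4)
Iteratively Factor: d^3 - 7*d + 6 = (d - 2)*(d^2 + 2*d - 3) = (d - 2)*(d - 1)*(d + 3)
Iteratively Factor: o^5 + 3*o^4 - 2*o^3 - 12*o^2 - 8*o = (o + 2)*(o^4 + o^3 - 4*o^2 - 4*o) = (o + 1)*(o + 2)*(o^3 - 4*o) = (o + 1)*(o + 2)^2*(o^2 - 2*o) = o*(o + 1)*(o + 2)^2*(o - 2)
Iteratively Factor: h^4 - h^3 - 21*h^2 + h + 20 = (h + 4)*(h^3 - 5*h^2 - h + 5) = (h - 1)*(h + 4)*(h^2 - 4*h - 5) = (h - 1)*(h + 1)*(h + 4)*(h - 5)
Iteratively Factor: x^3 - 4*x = (x - 2)*(x^2 + 2*x) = (x - 2)*(x + 2)*(x)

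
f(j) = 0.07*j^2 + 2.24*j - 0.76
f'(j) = 0.14*j + 2.24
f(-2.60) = -6.11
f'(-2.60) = 1.88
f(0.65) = 0.73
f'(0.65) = 2.33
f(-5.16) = -10.45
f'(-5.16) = 1.52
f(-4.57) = -9.53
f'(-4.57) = 1.60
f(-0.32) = -1.47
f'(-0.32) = 2.20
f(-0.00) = -0.76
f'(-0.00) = 2.24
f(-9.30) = -15.54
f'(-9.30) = 0.94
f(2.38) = 4.97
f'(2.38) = 2.57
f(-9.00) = -15.25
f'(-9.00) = 0.98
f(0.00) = -0.76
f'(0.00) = 2.24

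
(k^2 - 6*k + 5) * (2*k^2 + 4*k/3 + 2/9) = 2*k^4 - 32*k^3/3 + 20*k^2/9 + 16*k/3 + 10/9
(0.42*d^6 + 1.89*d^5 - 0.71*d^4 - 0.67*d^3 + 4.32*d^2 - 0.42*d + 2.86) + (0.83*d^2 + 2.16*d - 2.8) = 0.42*d^6 + 1.89*d^5 - 0.71*d^4 - 0.67*d^3 + 5.15*d^2 + 1.74*d + 0.0600000000000001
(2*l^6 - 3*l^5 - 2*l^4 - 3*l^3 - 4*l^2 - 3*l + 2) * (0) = 0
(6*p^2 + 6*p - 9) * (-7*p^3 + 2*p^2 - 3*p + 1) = -42*p^5 - 30*p^4 + 57*p^3 - 30*p^2 + 33*p - 9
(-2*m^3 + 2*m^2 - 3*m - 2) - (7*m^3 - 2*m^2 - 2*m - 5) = -9*m^3 + 4*m^2 - m + 3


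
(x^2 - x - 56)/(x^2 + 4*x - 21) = (x - 8)/(x - 3)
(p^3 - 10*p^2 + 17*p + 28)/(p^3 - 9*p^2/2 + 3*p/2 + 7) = 2*(p^2 - 11*p + 28)/(2*p^2 - 11*p + 14)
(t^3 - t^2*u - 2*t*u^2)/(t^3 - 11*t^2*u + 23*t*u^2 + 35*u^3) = t*(t - 2*u)/(t^2 - 12*t*u + 35*u^2)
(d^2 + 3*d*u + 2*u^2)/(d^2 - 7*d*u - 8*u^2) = (-d - 2*u)/(-d + 8*u)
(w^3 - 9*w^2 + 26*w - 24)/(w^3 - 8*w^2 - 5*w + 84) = (w^2 - 5*w + 6)/(w^2 - 4*w - 21)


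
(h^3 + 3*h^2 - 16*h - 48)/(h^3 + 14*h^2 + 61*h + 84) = (h - 4)/(h + 7)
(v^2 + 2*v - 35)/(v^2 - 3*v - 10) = (v + 7)/(v + 2)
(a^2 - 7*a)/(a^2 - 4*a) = (a - 7)/(a - 4)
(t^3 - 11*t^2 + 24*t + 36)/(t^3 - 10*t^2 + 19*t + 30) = (t - 6)/(t - 5)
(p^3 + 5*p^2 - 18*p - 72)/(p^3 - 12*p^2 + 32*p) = (p^2 + 9*p + 18)/(p*(p - 8))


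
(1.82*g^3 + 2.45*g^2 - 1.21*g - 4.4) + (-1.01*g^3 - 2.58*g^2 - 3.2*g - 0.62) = 0.81*g^3 - 0.13*g^2 - 4.41*g - 5.02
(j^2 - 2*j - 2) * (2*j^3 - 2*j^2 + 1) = 2*j^5 - 6*j^4 + 5*j^2 - 2*j - 2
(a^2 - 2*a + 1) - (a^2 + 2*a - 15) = 16 - 4*a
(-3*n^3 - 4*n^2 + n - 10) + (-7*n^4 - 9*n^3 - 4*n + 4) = -7*n^4 - 12*n^3 - 4*n^2 - 3*n - 6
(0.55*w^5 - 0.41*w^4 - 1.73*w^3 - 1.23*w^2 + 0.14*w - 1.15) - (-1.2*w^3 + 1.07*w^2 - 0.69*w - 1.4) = 0.55*w^5 - 0.41*w^4 - 0.53*w^3 - 2.3*w^2 + 0.83*w + 0.25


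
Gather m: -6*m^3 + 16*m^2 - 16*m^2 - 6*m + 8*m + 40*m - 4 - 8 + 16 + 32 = -6*m^3 + 42*m + 36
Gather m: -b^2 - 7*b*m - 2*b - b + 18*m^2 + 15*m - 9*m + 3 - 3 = -b^2 - 3*b + 18*m^2 + m*(6 - 7*b)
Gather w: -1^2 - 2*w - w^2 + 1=-w^2 - 2*w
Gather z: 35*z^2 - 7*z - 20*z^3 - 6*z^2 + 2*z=-20*z^3 + 29*z^2 - 5*z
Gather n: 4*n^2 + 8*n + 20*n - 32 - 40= 4*n^2 + 28*n - 72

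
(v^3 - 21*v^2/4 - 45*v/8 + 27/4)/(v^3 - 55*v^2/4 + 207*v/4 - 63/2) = (v + 3/2)/(v - 7)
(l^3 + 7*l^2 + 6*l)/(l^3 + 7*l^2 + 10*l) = (l^2 + 7*l + 6)/(l^2 + 7*l + 10)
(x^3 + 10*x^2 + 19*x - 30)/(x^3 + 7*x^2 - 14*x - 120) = (x - 1)/(x - 4)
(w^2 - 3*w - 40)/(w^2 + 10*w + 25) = (w - 8)/(w + 5)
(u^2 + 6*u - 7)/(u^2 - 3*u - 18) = (-u^2 - 6*u + 7)/(-u^2 + 3*u + 18)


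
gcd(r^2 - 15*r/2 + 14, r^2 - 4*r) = r - 4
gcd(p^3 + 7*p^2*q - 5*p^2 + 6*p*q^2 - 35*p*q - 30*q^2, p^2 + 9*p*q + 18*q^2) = p + 6*q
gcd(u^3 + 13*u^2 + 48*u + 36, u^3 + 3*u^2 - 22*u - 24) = u^2 + 7*u + 6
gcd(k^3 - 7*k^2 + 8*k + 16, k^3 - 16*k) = k - 4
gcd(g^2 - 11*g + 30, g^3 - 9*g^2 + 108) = g - 6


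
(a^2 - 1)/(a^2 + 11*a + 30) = (a^2 - 1)/(a^2 + 11*a + 30)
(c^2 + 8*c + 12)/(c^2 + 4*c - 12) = (c + 2)/(c - 2)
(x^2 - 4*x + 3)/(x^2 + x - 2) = (x - 3)/(x + 2)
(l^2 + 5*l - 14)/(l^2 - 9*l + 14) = (l + 7)/(l - 7)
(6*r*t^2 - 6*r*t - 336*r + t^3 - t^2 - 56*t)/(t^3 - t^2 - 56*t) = (6*r + t)/t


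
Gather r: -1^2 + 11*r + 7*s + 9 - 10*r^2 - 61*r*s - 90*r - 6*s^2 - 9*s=-10*r^2 + r*(-61*s - 79) - 6*s^2 - 2*s + 8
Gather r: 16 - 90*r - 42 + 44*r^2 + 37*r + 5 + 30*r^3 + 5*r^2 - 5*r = 30*r^3 + 49*r^2 - 58*r - 21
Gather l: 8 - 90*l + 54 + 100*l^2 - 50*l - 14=100*l^2 - 140*l + 48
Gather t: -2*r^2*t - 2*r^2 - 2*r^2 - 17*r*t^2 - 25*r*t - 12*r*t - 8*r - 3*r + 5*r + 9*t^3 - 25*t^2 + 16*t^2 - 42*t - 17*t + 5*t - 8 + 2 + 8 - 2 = -4*r^2 - 6*r + 9*t^3 + t^2*(-17*r - 9) + t*(-2*r^2 - 37*r - 54)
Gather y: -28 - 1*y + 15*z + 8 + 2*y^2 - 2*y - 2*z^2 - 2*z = 2*y^2 - 3*y - 2*z^2 + 13*z - 20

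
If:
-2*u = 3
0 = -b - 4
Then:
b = -4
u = -3/2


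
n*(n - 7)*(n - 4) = n^3 - 11*n^2 + 28*n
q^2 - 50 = (q - 5*sqrt(2))*(q + 5*sqrt(2))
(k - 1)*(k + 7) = k^2 + 6*k - 7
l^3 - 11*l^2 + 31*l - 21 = (l - 7)*(l - 3)*(l - 1)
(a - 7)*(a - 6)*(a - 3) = a^3 - 16*a^2 + 81*a - 126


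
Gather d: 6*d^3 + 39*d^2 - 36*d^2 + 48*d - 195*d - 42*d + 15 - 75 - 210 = 6*d^3 + 3*d^2 - 189*d - 270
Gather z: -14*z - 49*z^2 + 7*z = -49*z^2 - 7*z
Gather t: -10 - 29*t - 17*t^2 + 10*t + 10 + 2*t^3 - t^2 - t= 2*t^3 - 18*t^2 - 20*t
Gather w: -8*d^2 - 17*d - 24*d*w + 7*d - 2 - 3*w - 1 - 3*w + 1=-8*d^2 - 10*d + w*(-24*d - 6) - 2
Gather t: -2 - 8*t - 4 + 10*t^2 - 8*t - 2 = 10*t^2 - 16*t - 8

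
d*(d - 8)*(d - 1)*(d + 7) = d^4 - 2*d^3 - 55*d^2 + 56*d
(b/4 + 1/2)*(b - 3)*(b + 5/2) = b^3/4 + 3*b^2/8 - 17*b/8 - 15/4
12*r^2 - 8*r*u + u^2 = (-6*r + u)*(-2*r + u)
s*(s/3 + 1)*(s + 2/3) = s^3/3 + 11*s^2/9 + 2*s/3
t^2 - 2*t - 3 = (t - 3)*(t + 1)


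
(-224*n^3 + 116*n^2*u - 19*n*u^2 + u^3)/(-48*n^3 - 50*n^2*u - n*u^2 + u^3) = (28*n^2 - 11*n*u + u^2)/(6*n^2 + 7*n*u + u^2)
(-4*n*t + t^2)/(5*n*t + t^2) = (-4*n + t)/(5*n + t)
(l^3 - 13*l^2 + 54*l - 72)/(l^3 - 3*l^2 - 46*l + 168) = (l - 3)/(l + 7)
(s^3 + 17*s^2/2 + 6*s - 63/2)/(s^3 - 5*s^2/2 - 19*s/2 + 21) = (2*s^2 + 11*s - 21)/(2*s^2 - 11*s + 14)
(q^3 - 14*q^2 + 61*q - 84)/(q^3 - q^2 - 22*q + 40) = (q^2 - 10*q + 21)/(q^2 + 3*q - 10)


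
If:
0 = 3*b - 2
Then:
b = 2/3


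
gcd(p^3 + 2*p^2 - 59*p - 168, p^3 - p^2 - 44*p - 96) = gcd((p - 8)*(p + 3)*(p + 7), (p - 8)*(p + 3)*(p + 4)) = p^2 - 5*p - 24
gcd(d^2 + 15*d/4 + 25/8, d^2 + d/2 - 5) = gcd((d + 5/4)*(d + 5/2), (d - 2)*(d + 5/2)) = d + 5/2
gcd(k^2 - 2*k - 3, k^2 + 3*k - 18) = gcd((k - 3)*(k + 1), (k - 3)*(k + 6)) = k - 3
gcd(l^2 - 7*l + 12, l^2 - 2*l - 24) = 1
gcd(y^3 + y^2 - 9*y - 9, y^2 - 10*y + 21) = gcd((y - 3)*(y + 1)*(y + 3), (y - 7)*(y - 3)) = y - 3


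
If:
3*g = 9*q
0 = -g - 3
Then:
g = -3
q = -1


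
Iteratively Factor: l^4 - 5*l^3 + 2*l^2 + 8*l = (l - 2)*(l^3 - 3*l^2 - 4*l) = (l - 2)*(l + 1)*(l^2 - 4*l) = l*(l - 2)*(l + 1)*(l - 4)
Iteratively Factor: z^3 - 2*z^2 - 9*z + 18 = (z + 3)*(z^2 - 5*z + 6) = (z - 3)*(z + 3)*(z - 2)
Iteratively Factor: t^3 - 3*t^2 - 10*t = (t)*(t^2 - 3*t - 10) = t*(t - 5)*(t + 2)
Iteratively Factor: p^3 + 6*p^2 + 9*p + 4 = (p + 1)*(p^2 + 5*p + 4) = (p + 1)^2*(p + 4)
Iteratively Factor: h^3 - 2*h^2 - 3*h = (h - 3)*(h^2 + h) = (h - 3)*(h + 1)*(h)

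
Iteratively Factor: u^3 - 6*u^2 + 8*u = (u)*(u^2 - 6*u + 8) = u*(u - 2)*(u - 4)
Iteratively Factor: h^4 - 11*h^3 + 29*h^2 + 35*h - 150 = (h + 2)*(h^3 - 13*h^2 + 55*h - 75) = (h - 5)*(h + 2)*(h^2 - 8*h + 15) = (h - 5)*(h - 3)*(h + 2)*(h - 5)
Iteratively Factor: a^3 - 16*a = (a - 4)*(a^2 + 4*a) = (a - 4)*(a + 4)*(a)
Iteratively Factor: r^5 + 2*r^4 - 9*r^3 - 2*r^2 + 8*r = (r + 4)*(r^4 - 2*r^3 - r^2 + 2*r) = (r - 2)*(r + 4)*(r^3 - r) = (r - 2)*(r - 1)*(r + 4)*(r^2 + r) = (r - 2)*(r - 1)*(r + 1)*(r + 4)*(r)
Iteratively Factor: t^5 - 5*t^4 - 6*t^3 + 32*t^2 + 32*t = (t - 4)*(t^4 - t^3 - 10*t^2 - 8*t) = t*(t - 4)*(t^3 - t^2 - 10*t - 8) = t*(t - 4)*(t + 2)*(t^2 - 3*t - 4) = t*(t - 4)*(t + 1)*(t + 2)*(t - 4)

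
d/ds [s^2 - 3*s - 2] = 2*s - 3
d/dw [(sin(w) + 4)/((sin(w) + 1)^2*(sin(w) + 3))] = (-15*sin(w) + cos(2*w) - 26)*cos(w)/((sin(w) + 1)^3*(sin(w) + 3)^2)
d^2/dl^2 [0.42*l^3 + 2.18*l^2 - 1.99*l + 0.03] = 2.52*l + 4.36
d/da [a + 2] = 1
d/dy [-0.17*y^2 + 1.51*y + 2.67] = 1.51 - 0.34*y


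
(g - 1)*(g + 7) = g^2 + 6*g - 7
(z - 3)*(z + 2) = z^2 - z - 6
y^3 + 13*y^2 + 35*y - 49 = (y - 1)*(y + 7)^2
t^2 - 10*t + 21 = (t - 7)*(t - 3)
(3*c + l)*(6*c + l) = 18*c^2 + 9*c*l + l^2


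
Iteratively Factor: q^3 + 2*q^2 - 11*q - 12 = (q + 4)*(q^2 - 2*q - 3) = (q - 3)*(q + 4)*(q + 1)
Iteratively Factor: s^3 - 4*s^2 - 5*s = (s + 1)*(s^2 - 5*s) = s*(s + 1)*(s - 5)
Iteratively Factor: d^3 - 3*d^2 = (d)*(d^2 - 3*d) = d^2*(d - 3)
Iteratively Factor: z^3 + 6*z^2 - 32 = (z + 4)*(z^2 + 2*z - 8) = (z + 4)^2*(z - 2)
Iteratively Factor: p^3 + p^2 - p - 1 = (p - 1)*(p^2 + 2*p + 1) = (p - 1)*(p + 1)*(p + 1)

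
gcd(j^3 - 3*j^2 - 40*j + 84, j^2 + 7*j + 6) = j + 6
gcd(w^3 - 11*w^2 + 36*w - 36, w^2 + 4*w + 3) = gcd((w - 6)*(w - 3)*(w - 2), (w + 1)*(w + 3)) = 1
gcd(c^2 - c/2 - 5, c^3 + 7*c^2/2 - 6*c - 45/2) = c - 5/2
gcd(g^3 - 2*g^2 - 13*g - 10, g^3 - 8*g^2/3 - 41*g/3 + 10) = g - 5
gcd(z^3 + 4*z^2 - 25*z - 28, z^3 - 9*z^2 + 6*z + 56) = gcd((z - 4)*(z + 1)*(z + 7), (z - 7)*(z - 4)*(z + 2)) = z - 4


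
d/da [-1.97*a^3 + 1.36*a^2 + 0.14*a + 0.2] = -5.91*a^2 + 2.72*a + 0.14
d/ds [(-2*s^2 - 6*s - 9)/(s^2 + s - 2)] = (4*s^2 + 26*s + 21)/(s^4 + 2*s^3 - 3*s^2 - 4*s + 4)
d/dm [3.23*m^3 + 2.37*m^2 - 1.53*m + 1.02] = 9.69*m^2 + 4.74*m - 1.53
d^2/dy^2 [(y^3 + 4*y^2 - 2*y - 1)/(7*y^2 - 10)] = 2*(-28*y^3 + 693*y^2 - 120*y + 330)/(343*y^6 - 1470*y^4 + 2100*y^2 - 1000)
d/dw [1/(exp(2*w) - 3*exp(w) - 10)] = (3 - 2*exp(w))*exp(w)/(-exp(2*w) + 3*exp(w) + 10)^2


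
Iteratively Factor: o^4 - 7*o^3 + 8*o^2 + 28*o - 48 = (o - 2)*(o^3 - 5*o^2 - 2*o + 24) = (o - 3)*(o - 2)*(o^2 - 2*o - 8) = (o - 3)*(o - 2)*(o + 2)*(o - 4)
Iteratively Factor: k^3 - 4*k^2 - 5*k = (k)*(k^2 - 4*k - 5) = k*(k - 5)*(k + 1)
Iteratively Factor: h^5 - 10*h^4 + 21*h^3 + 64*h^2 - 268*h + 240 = (h - 2)*(h^4 - 8*h^3 + 5*h^2 + 74*h - 120) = (h - 2)*(h + 3)*(h^3 - 11*h^2 + 38*h - 40) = (h - 4)*(h - 2)*(h + 3)*(h^2 - 7*h + 10) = (h - 4)*(h - 2)^2*(h + 3)*(h - 5)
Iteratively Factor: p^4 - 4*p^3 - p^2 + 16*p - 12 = (p - 2)*(p^3 - 2*p^2 - 5*p + 6) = (p - 2)*(p + 2)*(p^2 - 4*p + 3) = (p - 3)*(p - 2)*(p + 2)*(p - 1)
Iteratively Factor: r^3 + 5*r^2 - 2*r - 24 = (r + 4)*(r^2 + r - 6) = (r + 3)*(r + 4)*(r - 2)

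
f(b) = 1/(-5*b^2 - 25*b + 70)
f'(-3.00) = 0.00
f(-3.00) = 0.01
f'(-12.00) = 0.00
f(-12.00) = 0.00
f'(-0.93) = 0.00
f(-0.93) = 0.01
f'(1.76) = 0.39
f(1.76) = 0.10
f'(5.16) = 0.00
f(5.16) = -0.01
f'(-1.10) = 0.00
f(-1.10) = 0.01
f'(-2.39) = 0.00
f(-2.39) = 0.01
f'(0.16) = 0.01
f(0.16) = 0.02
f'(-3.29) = -0.00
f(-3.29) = 0.01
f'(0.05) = 0.01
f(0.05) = 0.01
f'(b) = (10*b + 25)/(-5*b^2 - 25*b + 70)^2 = (2*b + 5)/(5*(b^2 + 5*b - 14)^2)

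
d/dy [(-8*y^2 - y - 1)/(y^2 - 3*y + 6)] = (25*y^2 - 94*y - 9)/(y^4 - 6*y^3 + 21*y^2 - 36*y + 36)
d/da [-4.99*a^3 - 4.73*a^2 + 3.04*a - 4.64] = -14.97*a^2 - 9.46*a + 3.04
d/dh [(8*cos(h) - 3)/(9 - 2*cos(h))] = -66*sin(h)/(2*cos(h) - 9)^2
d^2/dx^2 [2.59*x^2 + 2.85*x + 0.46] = 5.18000000000000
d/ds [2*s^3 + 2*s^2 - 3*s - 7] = 6*s^2 + 4*s - 3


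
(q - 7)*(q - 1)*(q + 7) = q^3 - q^2 - 49*q + 49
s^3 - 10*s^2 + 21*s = s*(s - 7)*(s - 3)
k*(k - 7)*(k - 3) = k^3 - 10*k^2 + 21*k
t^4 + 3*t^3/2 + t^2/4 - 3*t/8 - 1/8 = (t - 1/2)*(t + 1/2)^2*(t + 1)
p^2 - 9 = (p - 3)*(p + 3)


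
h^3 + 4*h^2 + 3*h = h*(h + 1)*(h + 3)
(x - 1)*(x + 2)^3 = x^4 + 5*x^3 + 6*x^2 - 4*x - 8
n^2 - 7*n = n*(n - 7)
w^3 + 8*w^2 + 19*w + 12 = (w + 1)*(w + 3)*(w + 4)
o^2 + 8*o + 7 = (o + 1)*(o + 7)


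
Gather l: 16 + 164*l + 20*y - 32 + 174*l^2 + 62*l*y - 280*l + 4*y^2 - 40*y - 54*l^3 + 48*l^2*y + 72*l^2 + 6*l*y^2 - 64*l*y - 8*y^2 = -54*l^3 + l^2*(48*y + 246) + l*(6*y^2 - 2*y - 116) - 4*y^2 - 20*y - 16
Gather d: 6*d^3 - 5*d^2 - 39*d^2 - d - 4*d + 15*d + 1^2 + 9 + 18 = 6*d^3 - 44*d^2 + 10*d + 28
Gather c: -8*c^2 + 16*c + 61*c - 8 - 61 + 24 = -8*c^2 + 77*c - 45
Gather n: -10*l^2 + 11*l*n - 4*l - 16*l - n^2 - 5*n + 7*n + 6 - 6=-10*l^2 - 20*l - n^2 + n*(11*l + 2)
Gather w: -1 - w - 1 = -w - 2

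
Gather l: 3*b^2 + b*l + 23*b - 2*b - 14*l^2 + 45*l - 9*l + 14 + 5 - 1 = 3*b^2 + 21*b - 14*l^2 + l*(b + 36) + 18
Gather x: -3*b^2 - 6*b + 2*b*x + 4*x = -3*b^2 - 6*b + x*(2*b + 4)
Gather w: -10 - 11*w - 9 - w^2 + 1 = -w^2 - 11*w - 18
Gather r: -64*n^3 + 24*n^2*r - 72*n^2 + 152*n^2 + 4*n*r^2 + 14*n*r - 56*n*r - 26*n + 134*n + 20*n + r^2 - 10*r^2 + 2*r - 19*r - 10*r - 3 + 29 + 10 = -64*n^3 + 80*n^2 + 128*n + r^2*(4*n - 9) + r*(24*n^2 - 42*n - 27) + 36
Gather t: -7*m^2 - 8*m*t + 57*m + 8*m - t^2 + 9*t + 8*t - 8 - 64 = -7*m^2 + 65*m - t^2 + t*(17 - 8*m) - 72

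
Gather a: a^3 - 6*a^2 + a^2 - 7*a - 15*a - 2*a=a^3 - 5*a^2 - 24*a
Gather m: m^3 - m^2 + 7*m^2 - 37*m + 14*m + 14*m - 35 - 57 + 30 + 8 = m^3 + 6*m^2 - 9*m - 54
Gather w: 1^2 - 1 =0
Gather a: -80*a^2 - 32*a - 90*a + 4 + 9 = -80*a^2 - 122*a + 13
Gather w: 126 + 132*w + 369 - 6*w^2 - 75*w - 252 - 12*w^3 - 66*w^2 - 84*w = -12*w^3 - 72*w^2 - 27*w + 243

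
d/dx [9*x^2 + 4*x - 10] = 18*x + 4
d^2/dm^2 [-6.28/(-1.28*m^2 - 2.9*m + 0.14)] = (-20.578304*m^2 - 46.62272*m + 6.28*(2.56*m + 2.9)*(5.12*m + 5.8) + 2.250752)/(1.28*m^2 + 2.9*m - 0.14)^3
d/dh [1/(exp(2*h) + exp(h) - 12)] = (-2*exp(h) - 1)*exp(h)/(exp(2*h) + exp(h) - 12)^2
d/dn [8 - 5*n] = -5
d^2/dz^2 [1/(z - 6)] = 2/(z - 6)^3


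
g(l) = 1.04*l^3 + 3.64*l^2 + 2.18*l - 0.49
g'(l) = 3.12*l^2 + 7.28*l + 2.18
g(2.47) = 42.77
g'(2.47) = 39.20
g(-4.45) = -29.76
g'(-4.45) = 31.57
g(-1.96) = 1.39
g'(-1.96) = -0.10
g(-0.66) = -0.64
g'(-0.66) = -1.27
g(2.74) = 54.20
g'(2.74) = 45.55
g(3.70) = 110.09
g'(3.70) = 71.83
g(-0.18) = -0.77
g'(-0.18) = 0.97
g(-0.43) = -0.84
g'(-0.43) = -0.37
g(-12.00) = -1299.61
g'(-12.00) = 364.10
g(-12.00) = -1299.61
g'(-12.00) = 364.10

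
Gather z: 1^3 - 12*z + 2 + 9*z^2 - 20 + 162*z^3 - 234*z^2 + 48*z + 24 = 162*z^3 - 225*z^2 + 36*z + 7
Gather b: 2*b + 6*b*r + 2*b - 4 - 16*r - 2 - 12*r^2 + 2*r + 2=b*(6*r + 4) - 12*r^2 - 14*r - 4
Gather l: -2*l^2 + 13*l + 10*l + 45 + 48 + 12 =-2*l^2 + 23*l + 105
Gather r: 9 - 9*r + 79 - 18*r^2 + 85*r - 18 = -18*r^2 + 76*r + 70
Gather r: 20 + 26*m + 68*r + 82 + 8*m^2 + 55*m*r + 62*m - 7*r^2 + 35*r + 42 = 8*m^2 + 88*m - 7*r^2 + r*(55*m + 103) + 144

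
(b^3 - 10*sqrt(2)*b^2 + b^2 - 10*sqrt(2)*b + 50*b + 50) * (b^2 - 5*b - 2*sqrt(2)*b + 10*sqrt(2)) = b^5 - 12*sqrt(2)*b^4 - 4*b^4 + 48*sqrt(2)*b^3 + 85*b^3 - 360*b^2 - 40*sqrt(2)*b^2 - 450*b + 400*sqrt(2)*b + 500*sqrt(2)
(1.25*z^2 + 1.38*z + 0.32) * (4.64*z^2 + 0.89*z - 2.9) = 5.8*z^4 + 7.5157*z^3 - 0.912*z^2 - 3.7172*z - 0.928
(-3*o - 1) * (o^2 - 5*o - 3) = -3*o^3 + 14*o^2 + 14*o + 3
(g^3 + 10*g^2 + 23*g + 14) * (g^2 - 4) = g^5 + 10*g^4 + 19*g^3 - 26*g^2 - 92*g - 56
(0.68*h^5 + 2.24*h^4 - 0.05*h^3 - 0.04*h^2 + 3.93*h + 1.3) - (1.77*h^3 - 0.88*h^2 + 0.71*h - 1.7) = 0.68*h^5 + 2.24*h^4 - 1.82*h^3 + 0.84*h^2 + 3.22*h + 3.0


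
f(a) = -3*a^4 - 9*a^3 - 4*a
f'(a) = -12*a^3 - 27*a^2 - 4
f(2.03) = -134.35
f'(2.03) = -215.65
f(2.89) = -438.07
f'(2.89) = -519.16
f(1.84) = -97.81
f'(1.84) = -170.17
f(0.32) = -1.61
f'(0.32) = -7.16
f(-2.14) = 33.84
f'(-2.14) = -10.05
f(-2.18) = 34.21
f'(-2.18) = -7.99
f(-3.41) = -35.13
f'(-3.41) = 157.86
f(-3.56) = -61.56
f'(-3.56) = 195.23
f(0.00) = 0.00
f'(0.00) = -4.00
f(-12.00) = -46608.00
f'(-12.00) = 16844.00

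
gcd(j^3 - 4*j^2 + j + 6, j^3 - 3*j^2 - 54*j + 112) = j - 2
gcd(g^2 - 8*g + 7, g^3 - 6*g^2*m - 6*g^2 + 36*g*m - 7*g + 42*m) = g - 7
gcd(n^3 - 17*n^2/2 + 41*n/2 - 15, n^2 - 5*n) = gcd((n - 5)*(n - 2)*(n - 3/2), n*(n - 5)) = n - 5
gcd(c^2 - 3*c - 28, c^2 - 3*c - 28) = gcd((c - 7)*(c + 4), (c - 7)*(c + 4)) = c^2 - 3*c - 28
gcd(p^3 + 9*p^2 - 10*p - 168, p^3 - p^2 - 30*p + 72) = p^2 + 2*p - 24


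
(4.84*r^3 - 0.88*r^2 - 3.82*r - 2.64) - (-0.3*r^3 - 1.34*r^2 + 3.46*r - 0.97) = 5.14*r^3 + 0.46*r^2 - 7.28*r - 1.67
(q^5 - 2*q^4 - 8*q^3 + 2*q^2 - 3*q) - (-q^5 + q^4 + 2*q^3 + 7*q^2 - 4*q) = 2*q^5 - 3*q^4 - 10*q^3 - 5*q^2 + q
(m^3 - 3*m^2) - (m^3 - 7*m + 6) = -3*m^2 + 7*m - 6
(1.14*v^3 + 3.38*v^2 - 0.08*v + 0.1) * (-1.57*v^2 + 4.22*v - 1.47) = -1.7898*v^5 - 0.495800000000001*v^4 + 12.7134*v^3 - 5.4632*v^2 + 0.5396*v - 0.147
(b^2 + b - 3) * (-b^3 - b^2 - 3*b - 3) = -b^5 - 2*b^4 - b^3 - 3*b^2 + 6*b + 9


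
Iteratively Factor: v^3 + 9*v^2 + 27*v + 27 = (v + 3)*(v^2 + 6*v + 9) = (v + 3)^2*(v + 3)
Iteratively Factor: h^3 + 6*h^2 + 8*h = (h)*(h^2 + 6*h + 8) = h*(h + 4)*(h + 2)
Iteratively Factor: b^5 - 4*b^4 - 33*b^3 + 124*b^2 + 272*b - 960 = (b - 5)*(b^4 + b^3 - 28*b^2 - 16*b + 192) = (b - 5)*(b - 3)*(b^3 + 4*b^2 - 16*b - 64) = (b - 5)*(b - 3)*(b + 4)*(b^2 - 16) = (b - 5)*(b - 4)*(b - 3)*(b + 4)*(b + 4)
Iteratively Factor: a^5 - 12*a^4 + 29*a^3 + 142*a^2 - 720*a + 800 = (a - 5)*(a^4 - 7*a^3 - 6*a^2 + 112*a - 160) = (a - 5)*(a + 4)*(a^3 - 11*a^2 + 38*a - 40) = (a - 5)*(a - 4)*(a + 4)*(a^2 - 7*a + 10) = (a - 5)*(a - 4)*(a - 2)*(a + 4)*(a - 5)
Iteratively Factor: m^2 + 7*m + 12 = (m + 3)*(m + 4)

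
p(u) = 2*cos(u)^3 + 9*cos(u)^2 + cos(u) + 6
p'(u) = -6*sin(u)*cos(u)^2 - 18*sin(u)*cos(u) - sin(u)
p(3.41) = 11.61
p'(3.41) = -2.86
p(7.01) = 12.61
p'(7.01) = -11.83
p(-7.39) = 8.43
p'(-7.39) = 9.17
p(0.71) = 12.81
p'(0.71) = -11.80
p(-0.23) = 17.35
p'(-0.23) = 5.52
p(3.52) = 11.24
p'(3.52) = -3.90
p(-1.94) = 6.72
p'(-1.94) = -4.40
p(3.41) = 11.61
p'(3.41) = -2.86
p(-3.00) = 11.89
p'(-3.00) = -1.54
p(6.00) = 17.03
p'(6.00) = 6.65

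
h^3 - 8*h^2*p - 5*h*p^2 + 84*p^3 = (h - 7*p)*(h - 4*p)*(h + 3*p)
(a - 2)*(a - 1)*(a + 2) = a^3 - a^2 - 4*a + 4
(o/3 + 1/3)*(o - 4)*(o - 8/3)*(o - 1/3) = o^4/3 - 2*o^3 + 53*o^2/27 + 28*o/9 - 32/27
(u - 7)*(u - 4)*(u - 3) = u^3 - 14*u^2 + 61*u - 84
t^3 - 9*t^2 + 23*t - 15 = (t - 5)*(t - 3)*(t - 1)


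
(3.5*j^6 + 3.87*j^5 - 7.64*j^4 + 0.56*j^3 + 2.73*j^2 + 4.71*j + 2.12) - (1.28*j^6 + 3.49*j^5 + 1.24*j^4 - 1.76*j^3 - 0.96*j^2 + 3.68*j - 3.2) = 2.22*j^6 + 0.38*j^5 - 8.88*j^4 + 2.32*j^3 + 3.69*j^2 + 1.03*j + 5.32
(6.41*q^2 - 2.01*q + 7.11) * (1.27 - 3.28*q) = -21.0248*q^3 + 14.7335*q^2 - 25.8735*q + 9.0297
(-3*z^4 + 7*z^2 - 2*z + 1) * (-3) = 9*z^4 - 21*z^2 + 6*z - 3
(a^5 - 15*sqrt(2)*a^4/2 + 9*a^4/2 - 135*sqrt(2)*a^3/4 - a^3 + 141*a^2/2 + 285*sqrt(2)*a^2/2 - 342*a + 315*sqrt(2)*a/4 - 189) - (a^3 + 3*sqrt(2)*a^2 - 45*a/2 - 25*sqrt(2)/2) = a^5 - 15*sqrt(2)*a^4/2 + 9*a^4/2 - 135*sqrt(2)*a^3/4 - 2*a^3 + 141*a^2/2 + 279*sqrt(2)*a^2/2 - 639*a/2 + 315*sqrt(2)*a/4 - 189 + 25*sqrt(2)/2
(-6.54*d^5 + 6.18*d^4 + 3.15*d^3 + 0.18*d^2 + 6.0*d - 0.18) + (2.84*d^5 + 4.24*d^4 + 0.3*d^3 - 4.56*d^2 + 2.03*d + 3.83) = -3.7*d^5 + 10.42*d^4 + 3.45*d^3 - 4.38*d^2 + 8.03*d + 3.65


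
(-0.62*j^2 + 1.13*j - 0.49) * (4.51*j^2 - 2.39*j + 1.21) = -2.7962*j^4 + 6.5781*j^3 - 5.6608*j^2 + 2.5384*j - 0.5929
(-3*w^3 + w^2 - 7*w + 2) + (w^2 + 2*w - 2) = -3*w^3 + 2*w^2 - 5*w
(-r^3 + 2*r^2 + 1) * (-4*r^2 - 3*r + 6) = 4*r^5 - 5*r^4 - 12*r^3 + 8*r^2 - 3*r + 6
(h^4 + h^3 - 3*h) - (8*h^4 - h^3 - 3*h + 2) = -7*h^4 + 2*h^3 - 2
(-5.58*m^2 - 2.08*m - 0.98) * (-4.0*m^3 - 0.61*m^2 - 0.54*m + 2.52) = 22.32*m^5 + 11.7238*m^4 + 8.202*m^3 - 12.3406*m^2 - 4.7124*m - 2.4696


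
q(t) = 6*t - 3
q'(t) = 6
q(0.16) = -2.04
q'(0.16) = 6.00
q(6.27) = 34.62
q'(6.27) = 6.00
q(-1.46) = -11.76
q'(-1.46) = 6.00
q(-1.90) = -14.40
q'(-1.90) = 6.00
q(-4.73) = -31.38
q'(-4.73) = 6.00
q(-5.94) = -38.64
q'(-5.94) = 6.00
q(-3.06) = -21.36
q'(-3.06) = 6.00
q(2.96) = 14.76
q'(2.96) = 6.00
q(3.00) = 15.00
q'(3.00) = 6.00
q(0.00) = -3.00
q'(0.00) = 6.00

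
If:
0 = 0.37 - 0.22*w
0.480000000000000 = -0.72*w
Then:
No Solution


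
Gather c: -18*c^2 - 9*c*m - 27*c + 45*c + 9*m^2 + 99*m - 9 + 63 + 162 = -18*c^2 + c*(18 - 9*m) + 9*m^2 + 99*m + 216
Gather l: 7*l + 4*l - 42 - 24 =11*l - 66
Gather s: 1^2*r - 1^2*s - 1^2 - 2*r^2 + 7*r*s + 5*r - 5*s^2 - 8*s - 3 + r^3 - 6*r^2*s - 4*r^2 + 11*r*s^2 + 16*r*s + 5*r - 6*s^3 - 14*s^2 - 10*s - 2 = r^3 - 6*r^2 + 11*r - 6*s^3 + s^2*(11*r - 19) + s*(-6*r^2 + 23*r - 19) - 6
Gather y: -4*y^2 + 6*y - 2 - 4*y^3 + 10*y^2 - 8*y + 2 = -4*y^3 + 6*y^2 - 2*y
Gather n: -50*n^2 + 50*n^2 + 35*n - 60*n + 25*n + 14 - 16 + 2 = 0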